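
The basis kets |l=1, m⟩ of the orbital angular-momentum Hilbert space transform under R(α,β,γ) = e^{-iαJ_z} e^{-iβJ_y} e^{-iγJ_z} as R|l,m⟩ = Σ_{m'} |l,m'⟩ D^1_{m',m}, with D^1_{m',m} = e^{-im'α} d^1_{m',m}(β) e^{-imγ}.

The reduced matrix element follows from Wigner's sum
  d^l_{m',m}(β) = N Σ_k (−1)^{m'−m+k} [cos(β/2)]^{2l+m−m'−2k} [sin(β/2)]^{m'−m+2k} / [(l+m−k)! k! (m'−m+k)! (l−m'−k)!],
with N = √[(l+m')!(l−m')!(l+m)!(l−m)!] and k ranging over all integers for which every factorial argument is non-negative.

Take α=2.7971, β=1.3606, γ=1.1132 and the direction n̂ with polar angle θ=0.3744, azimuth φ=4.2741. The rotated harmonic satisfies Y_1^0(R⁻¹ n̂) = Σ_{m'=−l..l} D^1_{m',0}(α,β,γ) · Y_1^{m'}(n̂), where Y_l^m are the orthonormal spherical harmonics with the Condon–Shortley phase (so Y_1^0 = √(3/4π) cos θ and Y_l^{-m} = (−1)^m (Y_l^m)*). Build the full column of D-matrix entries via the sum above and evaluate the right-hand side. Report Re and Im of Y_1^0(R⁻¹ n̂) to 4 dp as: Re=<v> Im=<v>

Need the full column D^1_{m',0} for m'=−1..1 at α=2.7971, β=1.3606, γ=1.1132.
cos(β/2)=0.777384, sin(β/2)=0.629026
d^1_{-1,0}: single k=1 term ⇒ +0.691543;  D = -0.650913+0.233547i
d^1_{0,0}: k∈[0..1] ⇒ +0.604326 -0.395674 = +0.208652;  D = +0.208652+0.000000i
d^1_{1,0}: single k=0 term ⇒ -0.691543;  D = +0.650913+0.233547i
Y_1^{m'}(θ=0.3744,φ=4.2741) and Σ D·Y over m':
  (-0.6509+0.2335i)·(-0.0536+0.1144i)  (+0.2087+0.0000i)·(+0.4548+0.0000i)  (+0.6509+0.2335i)·(+0.0536+0.1144i)
Y_1^0(R⁻¹ n̂) = +0.111253+0.000000i

Re=0.1113 Im=0.0000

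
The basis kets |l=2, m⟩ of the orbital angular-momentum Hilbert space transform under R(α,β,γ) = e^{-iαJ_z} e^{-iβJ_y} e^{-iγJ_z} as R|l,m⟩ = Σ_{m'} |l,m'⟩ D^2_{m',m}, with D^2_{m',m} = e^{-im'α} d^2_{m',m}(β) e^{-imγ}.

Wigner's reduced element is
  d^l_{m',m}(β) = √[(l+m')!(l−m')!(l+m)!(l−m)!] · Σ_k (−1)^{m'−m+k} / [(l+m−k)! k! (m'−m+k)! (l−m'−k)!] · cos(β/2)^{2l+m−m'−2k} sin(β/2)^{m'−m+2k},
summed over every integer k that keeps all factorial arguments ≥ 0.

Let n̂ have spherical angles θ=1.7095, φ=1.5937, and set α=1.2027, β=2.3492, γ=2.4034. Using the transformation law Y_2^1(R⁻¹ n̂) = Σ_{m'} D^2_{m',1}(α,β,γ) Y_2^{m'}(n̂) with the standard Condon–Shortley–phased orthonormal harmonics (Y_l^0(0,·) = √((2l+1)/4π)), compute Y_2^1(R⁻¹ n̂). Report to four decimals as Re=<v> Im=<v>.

Need the full column D^2_{m',1} for m'=−2..2 at α=1.2027, β=2.3492, γ=2.4034.
cos(β/2)=0.385912, sin(β/2)=0.922536
d^2_{-2,1}: single k=3 term ⇒ +0.605993;  D = +0.605992+0.001212i
d^2_{-1,1}: k∈[2..3] ⇒ +0.380246 -0.724323 = -0.344078;  D = -0.124455+0.320781i
d^2_{0,1}: k∈[1..2] ⇒ +0.129875 -0.742187 = -0.612313;  D = +0.452919+0.412057i
d^2_{1,1}: k∈[0..1] ⇒ +0.022180 -0.380246 = -0.358066;  D = +0.320126-0.160407i
d^2_{2,1}: single k=0 term ⇒ -0.106042;  D = -0.010208-0.105550i
Y_2^{m'}(θ=1.7095,φ=1.5937) and Σ D·Y over m':
  (+0.6060+0.0012i)·(-0.3785+0.0173i)  (-0.1245+0.3208i)·(+0.0024+0.1058i)  (+0.4529+0.4121i)·(-0.2973+0.0000i)  (+0.3201-0.1604i)·(-0.0024+0.1058i)  (-0.0102-0.1055i)·(-0.3785-0.0173i)
Y_2^1(R⁻¹ n̂) = -0.380045-0.050465i

Re=-0.3800 Im=-0.0505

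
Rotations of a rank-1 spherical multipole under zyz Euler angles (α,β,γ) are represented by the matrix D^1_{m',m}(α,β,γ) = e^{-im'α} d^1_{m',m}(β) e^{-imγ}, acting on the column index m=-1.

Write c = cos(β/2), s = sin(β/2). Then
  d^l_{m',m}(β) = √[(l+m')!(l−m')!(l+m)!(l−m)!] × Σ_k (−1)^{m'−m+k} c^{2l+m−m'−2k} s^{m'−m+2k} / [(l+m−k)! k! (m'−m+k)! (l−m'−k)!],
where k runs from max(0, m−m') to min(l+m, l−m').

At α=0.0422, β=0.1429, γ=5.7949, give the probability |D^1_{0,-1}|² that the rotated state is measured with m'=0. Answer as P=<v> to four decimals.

P=0.0101

Split into d^1_{0,-1}(β=0.1429) × two z-phases.
c=cos(0.1429/2)=0.997449, s=sin(0.1429/2)=0.071389; N=√[1·1·1·2]=1.414214
The bounds max(0,m−m')=0 and min(l+m,l−m')=0 give 1 term
  k=0: (−1)^1·1.4142/(1)·0.9974^1·0.0714^1 = -0.100702
d^1_{0,-1}(0.1429) = -0.100702
|D^1_{0,-1}|² = |d^1_{0,-1}(β)|² = (-0.100702)² = 0.010141 (the z-rotation phases have unit modulus)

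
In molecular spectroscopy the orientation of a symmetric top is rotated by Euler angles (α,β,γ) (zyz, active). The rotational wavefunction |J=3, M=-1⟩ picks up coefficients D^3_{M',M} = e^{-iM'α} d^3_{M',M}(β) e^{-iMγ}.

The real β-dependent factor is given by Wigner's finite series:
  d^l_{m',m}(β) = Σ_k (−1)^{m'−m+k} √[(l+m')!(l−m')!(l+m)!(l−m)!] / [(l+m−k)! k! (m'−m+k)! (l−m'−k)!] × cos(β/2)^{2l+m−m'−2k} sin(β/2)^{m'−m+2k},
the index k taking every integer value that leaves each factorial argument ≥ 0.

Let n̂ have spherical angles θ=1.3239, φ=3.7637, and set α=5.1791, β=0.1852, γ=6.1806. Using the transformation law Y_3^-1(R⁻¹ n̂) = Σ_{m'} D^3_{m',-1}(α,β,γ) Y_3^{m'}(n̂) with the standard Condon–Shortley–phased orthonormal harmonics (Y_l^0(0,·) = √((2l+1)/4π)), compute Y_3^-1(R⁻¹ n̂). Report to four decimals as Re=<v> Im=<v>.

Re=-0.0415 Im=-0.1953

Need the full column D^3_{m',-1} for m'=−3..3 at α=5.1791, β=0.1852, γ=6.1806.
cos(β/2)=0.995716, sin(β/2)=0.092468
d^3_{-3,-1}: single k=2 term ⇒ +0.032551;  D = -0.031344+0.008784i
d^3_{-2,-1}: k∈[1..2] ⇒ +0.286198 -0.004936 = +0.281262;  D = -0.189643-0.207711i
d^3_{-1,-1}: k∈[0..2] ⇒ +0.974568 -0.067238 +0.000435 = +0.907765;  D = +0.323285-0.848248i
d^3_{0,-1}: k∈[0..2] ⇒ -0.313514 +0.008111 -0.000023 = -0.305426;  D = -0.303821+0.031277i
d^3_{1,-1}: k∈[0..2] ⇒ +0.050428 -0.000580 +0.000001 = +0.049849;  D = +0.026871+0.041987i
d^3_{2,-1}: k∈[0..1] ⇒ -0.004936 +0.000021 = -0.004915;  D = +0.002505-0.004229i
d^3_{3,-1}: single k=0 term ⇒ +0.000281;  D = -0.000280-0.000019i
Y_3^{m'}(θ=1.3239,φ=3.7637) and Σ D·Y over m':
  (-0.0313+0.0088i)·(+0.1108+0.3639i)  (-0.1896-0.2077i)·(+0.0753-0.2224i)  (+0.3233-0.8482i)·(+0.1786-0.1281i)  (-0.3038+0.0313i)·(-0.2464+0.0000i)  (+0.0269+0.0420i)·(-0.1786-0.1281i)  (+0.0025-0.0042i)·(+0.0753+0.2224i)  (-0.0003-0.0000i)·(-0.1108+0.3639i)
Y_3^-1(R⁻¹ n̂) = -0.041465-0.195322i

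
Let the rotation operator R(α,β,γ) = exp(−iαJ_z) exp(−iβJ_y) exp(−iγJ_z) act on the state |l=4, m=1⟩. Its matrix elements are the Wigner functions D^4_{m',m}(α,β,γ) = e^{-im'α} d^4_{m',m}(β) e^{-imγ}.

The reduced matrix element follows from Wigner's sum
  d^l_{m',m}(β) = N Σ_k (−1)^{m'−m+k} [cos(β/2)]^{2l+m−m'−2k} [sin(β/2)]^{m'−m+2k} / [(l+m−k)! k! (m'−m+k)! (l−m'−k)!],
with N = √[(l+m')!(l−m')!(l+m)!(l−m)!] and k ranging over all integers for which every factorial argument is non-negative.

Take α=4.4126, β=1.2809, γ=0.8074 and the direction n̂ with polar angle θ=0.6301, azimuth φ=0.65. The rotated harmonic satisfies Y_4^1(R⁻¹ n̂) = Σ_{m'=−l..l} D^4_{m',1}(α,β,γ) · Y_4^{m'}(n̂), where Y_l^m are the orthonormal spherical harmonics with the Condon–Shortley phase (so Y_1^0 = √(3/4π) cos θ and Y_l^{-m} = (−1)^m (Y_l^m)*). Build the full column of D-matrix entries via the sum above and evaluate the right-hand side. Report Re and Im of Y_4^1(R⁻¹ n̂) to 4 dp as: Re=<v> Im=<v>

Re=0.1088 Im=-0.2548

Need the full column D^4_{m',1} for m'=−4..4 at α=4.4126, β=1.2809, γ=0.8074.
cos(β/2)=0.801827, sin(β/2)=0.597556
d^4_{-4,1}: single k=5 term ⇒ +0.293921;  D = -0.124064-0.266454i
d^4_{-3,1}: k∈[4..5] ⇒ +0.697199 -0.232330 = +0.464870;  D = +0.460579-0.063014i
d^4_{-2,1}: k∈[3..5] ⇒ +1.000126 -0.833187 +0.092548 = +0.259488;  D = -0.042319+0.256014i
d^4_{-1,1}: k∈[2..5] ⇒ +0.948946 -1.581100 +0.439062 -0.016257 = -0.209348;  D = +0.187251+0.093616i
d^4_{0,1}: k∈[1..4] ⇒ +0.569454 -1.897606 +1.053907 -0.097555 = -0.371799;  D = -0.257054+0.268622i
d^4_{1,1}: k∈[0..3] ⇒ +0.170862 -1.423419 +1.581100 -0.292708 = +0.035834;  D = +0.017419+0.031316i
d^4_{2,1}: k∈[0..2] ⇒ -0.540231 +1.500189 -0.555458 = +0.404500;  D = -0.395796+0.083460i
d^4_{3,1}: k∈[0..1] ⇒ +0.753203 -0.697199 = +0.056003;  D = +0.005143-0.055767i
d^4_{4,1}: single k=0 term ⇒ -0.529217;  D = -0.489124-0.202061i
Y_4^{m'}(θ=0.6301,φ=0.65) and Σ D·Y over m':
  (-0.1241-0.2665i)·(-0.0457-0.0275i)  (+0.4606-0.0630i)·(-0.0766-0.1922i)  (-0.0423+0.2560i)·(+0.1109-0.3995i)  (+0.1873+0.0936i)·(+0.2814-0.2140i)  (-0.2571+0.2686i)·(-0.1765+0.0000i)  (+0.0174+0.0313i)·(-0.2814-0.2140i)  (-0.3958+0.0835i)·(+0.1109+0.3995i)  (+0.0051-0.0558i)·(+0.0766-0.1922i)  (-0.4891-0.2021i)·(-0.0457+0.0275i)
Y_4^1(R⁻¹ n̂) = +0.108795-0.254806i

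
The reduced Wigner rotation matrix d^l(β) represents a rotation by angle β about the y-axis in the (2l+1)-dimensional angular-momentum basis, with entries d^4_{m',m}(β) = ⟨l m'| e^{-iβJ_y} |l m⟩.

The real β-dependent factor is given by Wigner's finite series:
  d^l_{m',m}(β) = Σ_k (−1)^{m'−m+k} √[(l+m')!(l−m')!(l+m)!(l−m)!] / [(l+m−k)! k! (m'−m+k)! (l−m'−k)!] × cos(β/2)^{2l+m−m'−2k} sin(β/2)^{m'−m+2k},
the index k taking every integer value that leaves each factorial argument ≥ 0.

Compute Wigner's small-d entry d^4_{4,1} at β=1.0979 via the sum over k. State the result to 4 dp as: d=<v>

d=-0.4803

d^4_{4,1}(β=1.0979) via Wigner's sum:
With c≡cos(β/2)=0.853073 and s≡sin(β/2)=0.521792, N=[40320·1·120·6]^{1/2}=5387.986637
k∈{0} keeps every argument non-negative
  k=0: (−1)^3·5387.9866/(720)·0.8531^5·0.5218^3 = -0.480304
d^4_{4,1}(1.0979) = -0.480304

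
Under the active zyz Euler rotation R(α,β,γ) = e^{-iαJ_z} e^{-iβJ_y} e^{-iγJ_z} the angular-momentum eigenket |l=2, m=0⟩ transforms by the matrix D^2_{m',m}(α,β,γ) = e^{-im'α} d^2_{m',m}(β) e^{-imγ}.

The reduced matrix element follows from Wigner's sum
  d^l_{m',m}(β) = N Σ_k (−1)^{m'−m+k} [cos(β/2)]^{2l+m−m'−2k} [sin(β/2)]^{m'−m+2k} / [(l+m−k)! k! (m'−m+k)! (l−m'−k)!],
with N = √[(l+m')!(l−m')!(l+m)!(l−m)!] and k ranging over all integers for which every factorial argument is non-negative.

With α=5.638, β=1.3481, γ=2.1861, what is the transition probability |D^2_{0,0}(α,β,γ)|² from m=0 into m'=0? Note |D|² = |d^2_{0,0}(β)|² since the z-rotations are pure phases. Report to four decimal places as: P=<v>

P=0.1822

First d^2_{0,0}(β=1.3481), then the phase factors e^{-i(0)α} and e^{-i(0)γ}:
Half-angle: c=0.781300, s=0.624155. N=√(2·2·2·2)=4.000000
Admissible k: 0..2 (factorial args all ≥0)
  k=0: (−1)^0·4.0000/(4)·0.7813^4·0.6242^0 = +0.372625
  k=1: (−1)^1·4.0000/(1)·0.7813^2·0.6242^2 = -0.951221
  k=2: (−1)^2·4.0000/(4)·0.7813^0·0.6242^4 = +0.151765
d^2_{0,0}(1.3481) = +0.372625 -0.951221 +0.151765 = -0.426831
|D^2_{0,0}|² = |d^2_{0,0}(β)|² = (-0.426831)² = 0.182185 (the z-rotation phases have unit modulus)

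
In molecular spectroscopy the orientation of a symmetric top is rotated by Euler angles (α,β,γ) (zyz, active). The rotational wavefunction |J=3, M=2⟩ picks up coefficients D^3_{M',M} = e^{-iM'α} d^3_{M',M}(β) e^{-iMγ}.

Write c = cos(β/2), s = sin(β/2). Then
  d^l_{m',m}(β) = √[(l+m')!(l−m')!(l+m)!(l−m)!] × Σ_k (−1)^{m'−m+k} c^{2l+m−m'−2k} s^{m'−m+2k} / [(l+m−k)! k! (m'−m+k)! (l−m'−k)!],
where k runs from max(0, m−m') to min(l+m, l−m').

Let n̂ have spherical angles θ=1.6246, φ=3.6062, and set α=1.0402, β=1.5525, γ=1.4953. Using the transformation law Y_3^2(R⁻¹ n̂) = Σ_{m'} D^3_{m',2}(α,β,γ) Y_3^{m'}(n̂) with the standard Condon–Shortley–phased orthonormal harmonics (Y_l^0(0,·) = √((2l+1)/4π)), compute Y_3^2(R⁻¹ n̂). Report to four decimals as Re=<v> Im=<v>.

Need the full column D^3_{m',2} for m'=−3..3 at α=1.0402, β=1.5525, γ=1.4953.
cos(β/2)=0.713546, sin(β/2)=0.700609
d^3_{-3,2}: single k=5 term ⇒ +0.295036;  D = +0.292546+0.038247i
d^3_{-2,2}: k∈[4..5] ⇒ +0.613360 -0.118264 = +0.495096;  D = +0.303785-0.390941i
d^3_{-1,2}: k∈[3..4] ⇒ +0.790173 -0.380890 = +0.409283;  D = -0.151661-0.380147i
d^3_{0,2}: k∈[2..3] ⇒ +0.696946 -0.671902 = +0.025043;  D = -0.024759-0.003767i
d^3_{1,2}: k∈[1..2] ⇒ +0.409812 -0.790173 = -0.380360;  D = +0.239638-0.295377i
d^3_{2,2}: k∈[0..1] ⇒ +0.131987 -0.636222 = -0.504235;  D = -0.176973-0.472158i
d^3_{3,2}: single k=0 term ⇒ -0.317439;  D = -0.312756-0.054326i
Y_3^{m'}(θ=1.6246,φ=3.6062) and Σ D·Y over m':
  (+0.2925+0.0382i)·(-0.0731+0.4089i)  (+0.3038-0.3909i)·(-0.0328+0.0439i)  (-0.1517-0.3801i)·(+0.2843-0.1425i)  (-0.0248-0.0038i)·(+0.0599+0.0000i)  (+0.2396-0.2954i)·(-0.2843-0.1425i)  (-0.1770-0.4722i)·(-0.0328-0.0439i)  (-0.3128-0.0543i)·(+0.0731+0.4089i)
Y_3^2(R⁻¹ n̂) = -0.254427-0.002487i

Re=-0.2544 Im=-0.0025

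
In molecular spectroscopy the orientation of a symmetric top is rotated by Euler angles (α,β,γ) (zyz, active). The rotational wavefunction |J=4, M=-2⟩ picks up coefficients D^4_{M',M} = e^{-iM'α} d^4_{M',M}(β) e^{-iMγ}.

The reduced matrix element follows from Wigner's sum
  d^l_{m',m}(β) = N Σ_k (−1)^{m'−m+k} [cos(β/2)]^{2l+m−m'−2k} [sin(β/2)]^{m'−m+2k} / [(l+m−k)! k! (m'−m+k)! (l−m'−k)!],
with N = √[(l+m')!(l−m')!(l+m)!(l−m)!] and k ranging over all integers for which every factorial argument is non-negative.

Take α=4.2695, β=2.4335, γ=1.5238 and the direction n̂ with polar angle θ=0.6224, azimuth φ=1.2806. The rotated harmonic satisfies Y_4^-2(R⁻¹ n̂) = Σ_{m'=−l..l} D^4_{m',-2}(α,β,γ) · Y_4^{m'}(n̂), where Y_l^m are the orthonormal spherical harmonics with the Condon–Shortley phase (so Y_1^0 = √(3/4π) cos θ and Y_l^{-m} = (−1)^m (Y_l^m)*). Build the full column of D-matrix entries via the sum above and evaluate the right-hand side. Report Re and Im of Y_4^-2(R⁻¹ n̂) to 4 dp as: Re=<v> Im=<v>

Re=0.0022 Im=0.0316

Need the full column D^4_{m',-2} for m'=−4..4 at α=4.2695, β=2.4335, γ=1.5238.
cos(β/2)=0.346696, sin(β/2)=0.937978
d^4_{-4,-2}: single k=2 term ⇒ +0.008085;  D = +0.002349+0.007736i
d^4_{-3,-2}: k∈[1..2] ⇒ +0.002113 -0.046399 = -0.044286;  D = +0.043801+0.006536i
d^4_{-2,-2}: k∈[0..2] ⇒ +0.000209 -0.018334 +0.167748 = +0.149622;  D = +0.083371-0.124242i
d^4_{-1,-2}: k∈[0..2] ⇒ -0.002396 +0.087685 -0.427882 = -0.342592;  D = -0.175222-0.294392i
d^4_{0,-2}: k∈[0..2] ⇒ +0.014494 -0.282914 +0.776557 = +0.508137;  D = -0.505894+0.047691i
d^4_{1,-2}: k∈[0..2] ⇒ -0.058457 +0.641823 -0.939577 = -0.356211;  D = -0.121775+0.334750i
d^4_{2,-2}: k∈[0..2] ⇒ +0.167748 -0.982276 +0.599156 = -0.215373;  D = -0.151316-0.153261i
d^4_{3,-2}: k∈[0..1] ⇒ -0.339621 +0.828629 = +0.489008;  D = -0.461644+0.161289i
d^4_{4,-2}: single k=0 term ⇒ +0.433143;  D = +0.046158-0.430677i
Y_4^{m'}(θ=0.6224,φ=1.2806) and Σ D·Y over m':
  (+0.0023+0.0077i)·(+0.0204+0.0469i)  (+0.0438+0.0065i)·(-0.1541+0.1298i)  (+0.0834-0.1242i)·(-0.3443-0.2257i)  (-0.1752-0.2944i)·(+0.1039-0.3480i)  (-0.5059+0.0477i)·(-0.1642+0.0000i)  (-0.1218+0.3347i)·(-0.1039-0.3480i)  (-0.1513-0.1533i)·(-0.3443+0.2257i)  (-0.4616+0.1613i)·(+0.1541+0.1298i)  (+0.0462-0.4307i)·(+0.0204-0.0469i)
Y_4^-2(R⁻¹ n̂) = +0.002247+0.031622i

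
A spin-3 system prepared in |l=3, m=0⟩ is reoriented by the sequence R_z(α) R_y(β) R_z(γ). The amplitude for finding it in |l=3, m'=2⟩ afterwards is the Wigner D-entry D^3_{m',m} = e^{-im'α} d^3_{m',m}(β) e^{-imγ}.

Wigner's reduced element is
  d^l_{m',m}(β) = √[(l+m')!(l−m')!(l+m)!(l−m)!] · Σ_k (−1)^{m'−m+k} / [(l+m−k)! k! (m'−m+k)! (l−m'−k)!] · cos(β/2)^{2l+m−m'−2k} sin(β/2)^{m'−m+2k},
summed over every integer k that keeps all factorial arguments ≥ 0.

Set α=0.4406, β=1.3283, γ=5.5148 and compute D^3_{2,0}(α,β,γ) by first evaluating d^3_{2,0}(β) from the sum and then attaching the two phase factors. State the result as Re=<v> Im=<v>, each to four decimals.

First d^3_{2,0}(β=1.3283), then the phase factors e^{-i(2)α} and e^{-i(0)γ}:
With c≡cos(β/2)=0.787441 and s≡sin(β/2)=0.616390, N=[120·1·6·6]^{1/2}=65.726707
The bounds max(0,m−m')=0 and min(l+m,l−m')=1 give 2 terms
  k=0: (−1)^2·65.7267/(12)·0.7874^4·0.6164^2 = +0.800099
  k=1: (−1)^3·65.7267/(12)·0.7874^2·0.6164^4 = -0.490252
d^3_{2,0}(1.3283) = +0.800099 -0.490252 = +0.309848
Phases: e^{-i·(2)·0.4406}=+0.636226-0.771503i, e^{-i·(0)·5.5148}=+1.000000+0.000000i ⇒ D=+0.197133-0.239048i

Re=0.1971 Im=-0.2390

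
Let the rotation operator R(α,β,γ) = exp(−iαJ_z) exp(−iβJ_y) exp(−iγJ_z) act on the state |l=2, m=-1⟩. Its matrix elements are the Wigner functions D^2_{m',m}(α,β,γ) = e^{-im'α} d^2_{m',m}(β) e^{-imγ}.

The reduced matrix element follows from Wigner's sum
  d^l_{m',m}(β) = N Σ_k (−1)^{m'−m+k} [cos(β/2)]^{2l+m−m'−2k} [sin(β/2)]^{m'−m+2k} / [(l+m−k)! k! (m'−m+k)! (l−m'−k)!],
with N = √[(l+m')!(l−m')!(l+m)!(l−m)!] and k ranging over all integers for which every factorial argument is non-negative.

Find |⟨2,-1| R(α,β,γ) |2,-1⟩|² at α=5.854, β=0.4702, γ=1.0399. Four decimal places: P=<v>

P=0.5483

First d^2_{-1,-1}(β=0.4702), then the phase factors e^{-i(-1)α} and e^{-i(-1)γ}:
c=cos(0.4702/2)=0.972491, s=sin(0.4702/2)=0.232940; N=√[1·6·1·6]=6.000000
k∈{0,1} keeps every argument non-negative
  k=0: (−1)^0·6.0000/(6)·0.9725^4·0.2329^0 = +0.894422
  k=1: (−1)^1·6.0000/(2)·0.9725^2·0.2329^2 = -0.153951
d^2_{-1,-1}(0.4702) = +0.894422 -0.153951 = +0.740471
|D^2_{-1,-1}|² = |d^2_{-1,-1}(β)|² = (+0.740471)² = 0.548298 (the z-rotation phases have unit modulus)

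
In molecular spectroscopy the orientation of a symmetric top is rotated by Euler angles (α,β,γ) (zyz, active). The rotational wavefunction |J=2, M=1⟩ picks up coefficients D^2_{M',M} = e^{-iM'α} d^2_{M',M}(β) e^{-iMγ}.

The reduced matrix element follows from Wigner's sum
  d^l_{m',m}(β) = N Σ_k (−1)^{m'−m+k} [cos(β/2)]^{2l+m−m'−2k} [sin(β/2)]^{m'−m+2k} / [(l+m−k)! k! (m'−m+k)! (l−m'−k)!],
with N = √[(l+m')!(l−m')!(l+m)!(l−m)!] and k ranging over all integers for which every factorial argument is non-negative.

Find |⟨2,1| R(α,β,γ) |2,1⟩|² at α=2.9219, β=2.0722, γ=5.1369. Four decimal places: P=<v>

P=0.2594

D^2_{1,1}(2.9219,2.0722,5.1369) = e^{-i·1·2.9219}·d^2_{1,1}(2.0722)·e^{-i·1·5.1369}. Compute d first:
With c≡cos(β/2)=0.509580 and s≡sin(β/2)=0.860423, N=[6·1·6·1]^{1/2}=6.000000
The bounds max(0,m−m')=0 and min(l+m,l−m')=1 give 2 terms
  k=0: (−1)^0·6.0000/(6)·0.5096^4·0.8604^0 = +0.067429
  k=1: (−1)^1·6.0000/(2)·0.5096^2·0.8604^2 = -0.576727
d^2_{1,1}(2.0722) = +0.067429 -0.576727 = -0.509297
|D^2_{1,1}|² = |d^2_{1,1}(β)|² = (-0.509297)² = 0.259384 (the z-rotation phases have unit modulus)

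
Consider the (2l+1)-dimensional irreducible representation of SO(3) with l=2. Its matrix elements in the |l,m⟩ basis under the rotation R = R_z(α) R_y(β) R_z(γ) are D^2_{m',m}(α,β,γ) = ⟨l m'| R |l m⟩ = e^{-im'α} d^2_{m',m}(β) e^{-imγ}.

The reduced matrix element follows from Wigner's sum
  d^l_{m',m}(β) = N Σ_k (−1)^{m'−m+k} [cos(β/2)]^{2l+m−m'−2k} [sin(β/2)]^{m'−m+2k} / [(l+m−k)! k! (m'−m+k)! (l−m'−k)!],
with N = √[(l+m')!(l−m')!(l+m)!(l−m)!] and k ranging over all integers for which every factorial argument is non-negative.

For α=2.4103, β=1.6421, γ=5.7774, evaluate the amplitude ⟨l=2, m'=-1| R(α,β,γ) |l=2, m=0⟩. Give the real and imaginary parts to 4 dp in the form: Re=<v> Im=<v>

Split into d^2_{-1,0}(β=1.6421) × two z-phases.
Half-angle: c=0.681453, s=0.731862. N=√(1·6·2·2)=4.898979
The bounds max(0,m−m')=1 and min(l+m,l−m')=2 give 2 terms
  k=1: (−1)^0·4.8990/(2)·0.6815^3·0.7319^1 = +0.567300
  k=2: (−1)^1·4.8990/(2)·0.6815^1·0.7319^3 = -0.654333
d^2_{-1,0}(1.6421) = +0.567300 -0.654333 = -0.087033
Phases: e^{-i·(-1)·2.4103}=-0.744312+0.667832i, e^{-i·(0)·5.7774}=+1.000000+0.000000i ⇒ D=+0.064780-0.058124i

Re=0.0648 Im=-0.0581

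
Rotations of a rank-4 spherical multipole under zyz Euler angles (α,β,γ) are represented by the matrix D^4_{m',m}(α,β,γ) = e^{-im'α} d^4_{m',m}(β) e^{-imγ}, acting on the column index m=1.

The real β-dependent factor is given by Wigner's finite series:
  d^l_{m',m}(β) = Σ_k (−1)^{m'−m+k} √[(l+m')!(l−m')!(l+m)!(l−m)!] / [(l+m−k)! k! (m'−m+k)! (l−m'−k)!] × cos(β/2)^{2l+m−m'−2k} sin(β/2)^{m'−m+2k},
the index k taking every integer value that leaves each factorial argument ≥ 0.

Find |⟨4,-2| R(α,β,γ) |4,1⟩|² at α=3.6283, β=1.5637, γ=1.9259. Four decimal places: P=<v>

P=0.0278

Split into d^4_{-2,1}(β=1.5637) × two z-phases.
With c≡cos(β/2)=0.709611 and s≡sin(β/2)=0.704593, N=[2·720·120·6]^{1/2}=1018.233765
k∈{3,4,5} keeps every argument non-negative
  k=3: (−1)^0·1018.2338/(72)·0.7096^5·0.7046^3 = +0.890089
  k=4: (−1)^1·1018.2338/(48)·0.7096^3·0.7046^5 = -1.316317
  k=5: (−1)^2·1018.2338/(240)·0.7096^1·0.7046^7 = +0.259553
d^4_{-2,1}(1.5637) = +0.890089 -1.316317 +0.259553 = -0.166675
|D^4_{-2,1}|² = |d^4_{-2,1}(β)|² = (-0.166675)² = 0.027781 (the z-rotation phases have unit modulus)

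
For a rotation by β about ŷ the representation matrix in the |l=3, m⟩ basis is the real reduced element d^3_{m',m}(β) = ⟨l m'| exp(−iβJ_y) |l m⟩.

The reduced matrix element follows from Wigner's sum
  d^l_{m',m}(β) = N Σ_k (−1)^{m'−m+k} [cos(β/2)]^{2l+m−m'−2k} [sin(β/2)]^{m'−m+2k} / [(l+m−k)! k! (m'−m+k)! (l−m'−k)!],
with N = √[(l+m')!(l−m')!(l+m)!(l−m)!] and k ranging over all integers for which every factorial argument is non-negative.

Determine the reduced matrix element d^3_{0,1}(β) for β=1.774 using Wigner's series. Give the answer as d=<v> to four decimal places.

d^3_{0,1}(β=1.774) via Wigner's sum:
c=cos(1.774/2)=0.631740, s=sin(1.774/2)=0.775180; N=√[6·6·24·2]=41.569219
k: max(0,(1)−(0))=1 … min(3+(1),3−(0))=3
  k=1: (−1)^0·41.5692/(12)·0.6317^5·0.7752^1 = +0.270201
  k=2: (−1)^1·41.5692/(4)·0.6317^3·0.7752^3 = -1.220494
  k=3: (−1)^2·41.5692/(12)·0.6317^1·0.7752^5 = +0.612551
d^3_{0,1}(1.774) = +0.270201 -1.220494 +0.612551 = -0.337742

d=-0.3377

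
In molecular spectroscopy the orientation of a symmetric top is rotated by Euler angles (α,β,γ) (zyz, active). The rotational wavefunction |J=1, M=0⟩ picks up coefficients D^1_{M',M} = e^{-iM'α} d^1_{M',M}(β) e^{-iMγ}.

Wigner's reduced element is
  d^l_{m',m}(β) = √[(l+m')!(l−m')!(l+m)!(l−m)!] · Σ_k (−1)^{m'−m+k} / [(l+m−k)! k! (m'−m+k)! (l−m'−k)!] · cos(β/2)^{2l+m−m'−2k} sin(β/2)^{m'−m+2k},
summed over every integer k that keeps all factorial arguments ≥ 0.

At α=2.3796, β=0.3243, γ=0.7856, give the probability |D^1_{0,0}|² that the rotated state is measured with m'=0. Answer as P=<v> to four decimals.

P=0.8985

Split into d^1_{0,0}(β=0.3243) × two z-phases.
c=cos(0.3243/2)=0.986882, s=sin(0.3243/2)=0.161440; N=√[1·1·1·1]=1.000000
Admissible k: 0..1 (factorial args all ≥0)
  k=0: (−1)^0·1.0000/(1)·0.9869^2·0.1614^0 = +0.973937
  k=1: (−1)^1·1.0000/(1)·0.9869^0·0.1614^2 = -0.026063
d^1_{0,0}(0.3243) = +0.973937 -0.026063 = +0.947874
|D^1_{0,0}|² = |d^1_{0,0}(β)|² = (+0.947874)² = 0.898465 (the z-rotation phases have unit modulus)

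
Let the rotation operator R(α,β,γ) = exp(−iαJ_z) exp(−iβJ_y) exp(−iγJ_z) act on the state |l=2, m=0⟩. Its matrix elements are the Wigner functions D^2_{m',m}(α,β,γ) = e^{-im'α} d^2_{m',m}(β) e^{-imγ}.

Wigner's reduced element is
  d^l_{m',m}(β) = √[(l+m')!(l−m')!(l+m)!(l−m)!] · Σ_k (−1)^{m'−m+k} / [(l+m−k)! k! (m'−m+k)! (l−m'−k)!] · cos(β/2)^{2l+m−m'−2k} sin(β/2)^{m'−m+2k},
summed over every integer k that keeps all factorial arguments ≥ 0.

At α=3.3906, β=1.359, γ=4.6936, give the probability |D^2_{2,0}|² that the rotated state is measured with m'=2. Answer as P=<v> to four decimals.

P=0.3426

Split into d^2_{2,0}(β=1.359) × two z-phases.
With c≡cos(β/2)=0.777887 and s≡sin(β/2)=0.628404, N=[24·1·2·2]^{1/2}=9.797959
k∈{0} keeps every argument non-negative
  k=0: (−1)^2·9.7980/(4)·0.7779^2·0.6284^2 = +0.585311
d^2_{2,0}(1.359) = +0.585311
|D^2_{2,0}|² = |d^2_{2,0}(β)|² = (+0.585311)² = 0.342589 (the z-rotation phases have unit modulus)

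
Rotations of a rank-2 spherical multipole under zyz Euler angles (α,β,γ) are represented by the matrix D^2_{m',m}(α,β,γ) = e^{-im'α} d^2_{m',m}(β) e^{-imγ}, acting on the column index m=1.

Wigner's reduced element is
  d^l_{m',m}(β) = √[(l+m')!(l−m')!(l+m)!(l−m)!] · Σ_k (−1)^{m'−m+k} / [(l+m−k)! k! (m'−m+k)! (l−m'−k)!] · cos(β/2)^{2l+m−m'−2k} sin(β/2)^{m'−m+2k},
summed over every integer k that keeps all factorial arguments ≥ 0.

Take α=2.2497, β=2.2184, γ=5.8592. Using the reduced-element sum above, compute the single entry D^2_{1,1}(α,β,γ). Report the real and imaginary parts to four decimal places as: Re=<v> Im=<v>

Split into d^2_{1,1}(β=2.2184) × two z-phases.
Half-angle: c=0.445378, s=0.895343. N=√(6·1·6·1)=6.000000
k∈{0,1} keeps every argument non-negative
  k=0: (−1)^0·6.0000/(6)·0.4454^4·0.8953^0 = +0.039347
  k=1: (−1)^1·6.0000/(2)·0.4454^2·0.8953^2 = -0.477043
d^2_{1,1}(2.2184) = +0.039347 -0.477043 = -0.437695
D = (-0.627940-0.778262i)·(-0.437695)·(+0.911457+0.411396i) = +0.110372+0.423551i

Re=0.1104 Im=0.4236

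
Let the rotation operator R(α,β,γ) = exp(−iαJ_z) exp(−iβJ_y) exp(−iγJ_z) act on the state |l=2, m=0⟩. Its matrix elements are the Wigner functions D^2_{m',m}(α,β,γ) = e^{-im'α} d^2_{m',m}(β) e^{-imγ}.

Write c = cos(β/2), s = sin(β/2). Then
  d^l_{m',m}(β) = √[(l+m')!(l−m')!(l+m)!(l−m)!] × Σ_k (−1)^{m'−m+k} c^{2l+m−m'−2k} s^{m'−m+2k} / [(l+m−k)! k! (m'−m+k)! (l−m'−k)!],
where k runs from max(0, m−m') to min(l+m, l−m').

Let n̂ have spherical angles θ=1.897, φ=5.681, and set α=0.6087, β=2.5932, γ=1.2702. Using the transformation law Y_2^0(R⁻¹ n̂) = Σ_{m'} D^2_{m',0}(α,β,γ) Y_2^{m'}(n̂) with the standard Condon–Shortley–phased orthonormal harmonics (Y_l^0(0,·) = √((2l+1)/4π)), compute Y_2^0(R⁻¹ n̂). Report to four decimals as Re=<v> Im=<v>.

Need the full column D^2_{m',0} for m'=−2..2 at α=0.6087, β=2.5932, γ=1.2702.
cos(β/2)=0.270773, sin(β/2)=0.962643
d^2_{-2,0}: single k=2 term ⇒ +0.166425;  D = +0.057597+0.156140i
d^2_{-1,0}: k∈[1..2] ⇒ +0.046812 -0.591667 = -0.544855;  D = -0.446995-0.311549i
d^2_{0,0}: k∈[0..2] ⇒ +0.005376 -0.271771 +0.858739 = +0.592344;  D = +0.592344+0.000000i
d^2_{1,0}: k∈[0..1] ⇒ -0.046812 +0.591667 = +0.544855;  D = +0.446995-0.311549i
d^2_{2,0}: single k=0 term ⇒ +0.166425;  D = +0.057597-0.156140i
Y_2^{m'}(θ=1.897,φ=5.681) and Σ D·Y over m':
  (+0.0576+0.1561i)·(+0.1242+0.3236i)  (-0.4470-0.3115i)·(-0.1933-0.1328i)  (+0.5923+0.0000i)·(-0.2182+0.0000i)  (+0.4470-0.3115i)·(+0.1933-0.1328i)  (+0.0576-0.1561i)·(+0.1242-0.3236i)
Y_2^0(R⁻¹ n̂) = -0.126015-0.000000i

Re=-0.1260 Im=0.0000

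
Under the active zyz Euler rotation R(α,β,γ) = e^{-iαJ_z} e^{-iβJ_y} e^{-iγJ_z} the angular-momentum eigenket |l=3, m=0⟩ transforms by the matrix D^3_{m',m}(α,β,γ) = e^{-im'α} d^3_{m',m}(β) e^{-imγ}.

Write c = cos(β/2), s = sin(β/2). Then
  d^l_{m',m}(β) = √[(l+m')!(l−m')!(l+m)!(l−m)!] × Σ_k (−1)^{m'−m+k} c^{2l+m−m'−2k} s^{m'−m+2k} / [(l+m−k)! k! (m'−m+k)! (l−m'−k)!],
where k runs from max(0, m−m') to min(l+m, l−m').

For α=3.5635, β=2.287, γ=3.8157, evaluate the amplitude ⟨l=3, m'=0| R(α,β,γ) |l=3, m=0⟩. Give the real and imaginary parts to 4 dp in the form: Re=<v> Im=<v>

First d^3_{0,0}(β=2.287), then the phase factors e^{-i(0)α} and e^{-i(0)γ}:
Half-angle: c=0.414412, s=0.910090. N=√(6·6·6·6)=36.000000
k∈{0,1,2,3} keeps every argument non-negative
  k=0: (−1)^0·36.0000/(36)·0.4144^6·0.9101^0 = +0.005065
  k=1: (−1)^1·36.0000/(4)·0.4144^4·0.9101^2 = -0.219856
  k=2: (−1)^2·36.0000/(4)·0.4144^2·0.9101^4 = +1.060335
  k=3: (−1)^3·36.0000/(36)·0.4144^0·0.9101^6 = -0.568204
d^3_{0,0}(2.287) = +0.005065 -0.219856 +1.060335 -0.568204 = +0.277339
Attach z-rotation phases: D = e^{-i(0)(3.5635)}·(+0.277339)·e^{-i(0)(3.8157)} = +0.277339+0.000000i

Re=0.2773 Im=0.0000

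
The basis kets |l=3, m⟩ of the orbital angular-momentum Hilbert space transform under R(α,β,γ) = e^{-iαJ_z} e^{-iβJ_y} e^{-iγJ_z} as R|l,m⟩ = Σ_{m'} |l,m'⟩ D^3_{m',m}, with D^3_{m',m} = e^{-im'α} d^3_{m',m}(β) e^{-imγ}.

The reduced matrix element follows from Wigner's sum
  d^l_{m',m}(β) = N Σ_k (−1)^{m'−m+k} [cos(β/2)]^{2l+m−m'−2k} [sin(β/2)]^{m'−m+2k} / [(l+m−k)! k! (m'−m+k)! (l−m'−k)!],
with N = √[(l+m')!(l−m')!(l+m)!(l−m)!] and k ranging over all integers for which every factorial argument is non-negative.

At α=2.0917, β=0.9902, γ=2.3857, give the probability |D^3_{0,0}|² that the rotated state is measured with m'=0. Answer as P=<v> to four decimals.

D^3_{0,0}(2.0917,0.9902,2.3857) = e^{-i·0·2.0917}·d^3_{0,0}(0.9902)·e^{-i·0·2.3857}. Compute d first:
c=cos(0.9902/2)=0.879921, s=sin(0.9902/2)=0.475120; N=√[6·6·6·6]=36.000000
k∈{0,1,2,3} keeps every argument non-negative
  k=0: (−1)^0·36.0000/(36)·0.8799^6·0.4751^0 = +0.464155
  k=1: (−1)^1·36.0000/(4)·0.8799^4·0.4751^2 = -1.217934
  k=2: (−1)^2·36.0000/(4)·0.8799^2·0.4751^4 = +0.355093
  k=3: (−1)^3·36.0000/(36)·0.8799^0·0.4751^6 = -0.011503
d^3_{0,0}(0.9902) = +0.464155 -1.217934 +0.355093 -0.011503 = -0.410189
|D^3_{0,0}|² = |d^3_{0,0}(β)|² = (-0.410189)² = 0.168255 (the z-rotation phases have unit modulus)

P=0.1683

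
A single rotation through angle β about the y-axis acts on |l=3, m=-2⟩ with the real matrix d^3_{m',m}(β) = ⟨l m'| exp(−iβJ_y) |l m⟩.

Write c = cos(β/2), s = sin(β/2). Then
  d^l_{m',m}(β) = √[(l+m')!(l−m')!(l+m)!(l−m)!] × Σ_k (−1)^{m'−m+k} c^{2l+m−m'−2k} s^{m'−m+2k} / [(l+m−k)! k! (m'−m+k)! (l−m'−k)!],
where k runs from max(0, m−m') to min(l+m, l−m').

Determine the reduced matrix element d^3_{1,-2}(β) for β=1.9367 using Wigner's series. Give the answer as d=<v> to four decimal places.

d^3_{1,-2}(β=1.9367) via Wigner's sum:
Half-angle: c=0.566660, s=0.823952. N=√(24·2·1·120)=75.894664
k∈{0,1} keeps every argument non-negative
  k=0: (−1)^3·75.8947/(12)·0.5667^3·0.8240^3 = -0.643729
  k=1: (−1)^4·75.8947/(24)·0.5667^1·0.8240^5 = +0.680505
d^3_{1,-2}(1.9367) = -0.643729 +0.680505 = +0.036777

d=0.0368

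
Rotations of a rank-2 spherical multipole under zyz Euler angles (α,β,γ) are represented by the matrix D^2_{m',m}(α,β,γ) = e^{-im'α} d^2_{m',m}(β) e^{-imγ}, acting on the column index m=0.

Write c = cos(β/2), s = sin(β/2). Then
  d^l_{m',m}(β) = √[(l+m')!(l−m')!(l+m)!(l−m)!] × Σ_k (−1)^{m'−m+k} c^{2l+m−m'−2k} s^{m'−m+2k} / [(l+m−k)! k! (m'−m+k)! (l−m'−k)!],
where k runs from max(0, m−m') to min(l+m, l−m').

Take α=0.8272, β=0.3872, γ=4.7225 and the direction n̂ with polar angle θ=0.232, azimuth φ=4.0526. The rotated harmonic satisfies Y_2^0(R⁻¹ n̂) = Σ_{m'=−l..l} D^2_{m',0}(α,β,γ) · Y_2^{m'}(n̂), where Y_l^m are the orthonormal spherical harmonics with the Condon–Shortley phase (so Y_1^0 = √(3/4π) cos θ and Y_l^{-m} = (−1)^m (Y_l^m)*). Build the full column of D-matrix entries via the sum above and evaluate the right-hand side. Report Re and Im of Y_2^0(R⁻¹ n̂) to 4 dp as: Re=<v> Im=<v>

Need the full column D^2_{m',0} for m'=−2..2 at α=0.8272, β=0.3872, γ=4.7225.
cos(β/2)=0.981318, sin(β/2)=0.192393
d^2_{-2,0}: single k=2 term ⇒ +0.087312;  D = -0.007291+0.087007i
d^2_{-1,0}: k∈[1..2] ⇒ +0.445342 -0.017118 = +0.428224;  D = +0.289882+0.315190i
d^2_{0,0}: k∈[0..2] ⇒ +0.927340 -0.142580 +0.001370 = +0.786131;  D = +0.786131+0.000000i
d^2_{1,0}: k∈[0..1] ⇒ -0.445342 +0.017118 = -0.428224;  D = -0.289882+0.315190i
d^2_{2,0}: single k=0 term ⇒ +0.087312;  D = -0.007291-0.087007i
Y_2^{m'}(θ=0.232,φ=4.0526) and Σ D·Y over m':
  (-0.0073+0.0870i)·(-0.0051-0.0198i)  (+0.2899+0.3152i)·(-0.1060+0.1366i)  (+0.7861+0.0000i)·(+0.5808+0.0000i)  (-0.2899+0.3152i)·(+0.1060+0.1366i)  (-0.0073-0.0870i)·(-0.0051+0.0198i)
Y_2^0(R⁻¹ n̂) = +0.312538+0.000000i

Re=0.3125 Im=0.0000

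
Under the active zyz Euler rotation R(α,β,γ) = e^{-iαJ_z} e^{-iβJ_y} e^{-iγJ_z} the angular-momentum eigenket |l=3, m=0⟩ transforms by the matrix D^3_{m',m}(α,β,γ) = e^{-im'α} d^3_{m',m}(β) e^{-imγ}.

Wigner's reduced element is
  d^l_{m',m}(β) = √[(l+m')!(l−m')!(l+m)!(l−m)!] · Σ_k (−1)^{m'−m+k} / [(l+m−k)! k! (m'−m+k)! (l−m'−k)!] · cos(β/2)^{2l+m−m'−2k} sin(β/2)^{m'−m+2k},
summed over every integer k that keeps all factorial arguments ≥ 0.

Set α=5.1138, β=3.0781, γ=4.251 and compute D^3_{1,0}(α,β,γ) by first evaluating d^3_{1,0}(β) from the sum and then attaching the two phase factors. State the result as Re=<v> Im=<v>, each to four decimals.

D^3_{1,0}(5.1138,3.0781,4.251) = e^{-i·1·5.1138}·d^3_{1,0}(3.0781)·e^{-i·0·4.251}. Compute d first:
Half-angle: c=0.031741, s=0.999496. N=√(24·2·6·6)=41.569219
The bounds max(0,m−m')=0 and min(l+m,l−m')=2 give 3 terms
  k=0: (−1)^1·41.5692/(12)·0.0317^5·0.9995^1 = -0.000000
  k=1: (−1)^2·41.5692/(4)·0.0317^3·0.9995^3 = +0.000332
  k=2: (−1)^3·41.5692/(12)·0.0317^1·0.9995^5 = -0.109677
d^3_{1,0}(3.0781) = -0.000000 +0.000332 -0.109677 = -0.109346
Attach z-rotation phases: D = e^{-i(1)(5.1138)}·(-0.109346)·e^{-i(0)(4.251)} = -0.042723-0.100654i

Re=-0.0427 Im=-0.1007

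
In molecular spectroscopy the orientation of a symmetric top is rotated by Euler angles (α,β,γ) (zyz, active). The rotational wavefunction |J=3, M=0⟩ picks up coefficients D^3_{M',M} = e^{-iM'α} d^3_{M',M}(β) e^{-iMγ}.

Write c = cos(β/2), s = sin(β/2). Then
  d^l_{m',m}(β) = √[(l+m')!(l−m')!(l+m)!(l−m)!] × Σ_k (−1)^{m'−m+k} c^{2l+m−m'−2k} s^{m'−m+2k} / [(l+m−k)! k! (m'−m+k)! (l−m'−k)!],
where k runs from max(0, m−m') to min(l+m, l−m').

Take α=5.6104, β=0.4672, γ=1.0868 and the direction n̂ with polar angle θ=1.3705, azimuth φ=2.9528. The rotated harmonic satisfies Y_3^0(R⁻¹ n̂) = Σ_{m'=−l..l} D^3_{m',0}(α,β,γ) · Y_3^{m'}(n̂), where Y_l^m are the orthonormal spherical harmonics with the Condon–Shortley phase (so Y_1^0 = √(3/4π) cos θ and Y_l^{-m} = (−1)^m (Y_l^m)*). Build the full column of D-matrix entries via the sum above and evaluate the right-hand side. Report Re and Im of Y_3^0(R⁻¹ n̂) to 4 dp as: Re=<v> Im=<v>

Need the full column D^3_{m',0} for m'=−3..3 at α=5.6104, β=0.4672, γ=1.0868.
cos(β/2)=0.972839, sin(β/2)=0.231481
d^3_{-3,0}: single k=3 term ⇒ +0.051072;  D = -0.022102-0.046042i
d^3_{-2,0}: k∈[2..3] ⇒ +0.262880 -0.014884 = +0.247996;  D = +0.055384-0.241733i
d^3_{-1,0}: k∈[1..3] ⇒ +0.698734 -0.118681 +0.002240 = +0.582293;  D = +0.455405-0.362865i
d^3_{0,0}: k∈[0..3] ⇒ +0.847709 -0.431955 +0.024456 -0.000154 = +0.440056;  D = +0.440056+0.000000i
d^3_{1,0}: k∈[0..2] ⇒ -0.698734 +0.118681 -0.002240 = -0.582293;  D = -0.455405-0.362865i
d^3_{2,0}: k∈[0..1] ⇒ +0.262880 -0.014884 = +0.247996;  D = +0.055384+0.241733i
d^3_{3,0}: single k=0 term ⇒ -0.051072;  D = +0.022102-0.046042i
Y_3^{m'}(θ=1.3705,φ=2.9528) and Σ D·Y over m':
  (-0.0221-0.0460i)·(-0.3314-0.2107i)  (+0.0554-0.2417i)·(+0.1815+0.0720i)  (+0.4554-0.3629i)·(+0.2495+0.0477i)  (+0.4401+0.0000i)·(-0.2080+0.0000i)  (-0.4554-0.3629i)·(-0.2495+0.0477i)  (+0.0554+0.2417i)·(+0.1815-0.0720i)  (+0.0221-0.0460i)·(+0.3314-0.2107i)
Y_3^0(R⁻¹ n̂) = +0.220472+0.000000i

Re=0.2205 Im=0.0000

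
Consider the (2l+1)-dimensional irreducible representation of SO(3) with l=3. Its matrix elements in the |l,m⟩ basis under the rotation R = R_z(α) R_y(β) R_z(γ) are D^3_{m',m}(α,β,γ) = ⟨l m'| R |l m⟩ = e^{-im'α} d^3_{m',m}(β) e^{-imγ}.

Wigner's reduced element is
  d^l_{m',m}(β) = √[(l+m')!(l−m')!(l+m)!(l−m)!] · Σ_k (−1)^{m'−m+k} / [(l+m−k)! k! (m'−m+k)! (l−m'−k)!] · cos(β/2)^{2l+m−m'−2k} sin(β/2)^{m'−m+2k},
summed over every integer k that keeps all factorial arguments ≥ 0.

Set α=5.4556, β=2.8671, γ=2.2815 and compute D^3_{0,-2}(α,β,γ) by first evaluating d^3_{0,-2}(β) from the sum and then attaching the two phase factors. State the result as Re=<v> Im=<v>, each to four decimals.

Split into d^3_{0,-2}(β=2.8671) × two z-phases.
Half-angle: c=0.136816, s=0.990596. N=√(6·6·1·120)=65.726707
k: max(0,(-2)−(0))=0 … min(3+(-2),3−(0))=1
  k=0: (−1)^2·65.7267/(12)·0.1368^4·0.9906^2 = +0.001883
  k=1: (−1)^3·65.7267/(12)·0.1368^2·0.9906^4 = -0.098724
d^3_{0,-2}(2.8671) = +0.001883 -0.098724 = -0.096840
Attach z-rotation phases: D = e^{-i(0)(5.4556)}·(-0.096840)·e^{-i(-2)(2.2815)} = +0.014413+0.095762i

Re=0.0144 Im=0.0958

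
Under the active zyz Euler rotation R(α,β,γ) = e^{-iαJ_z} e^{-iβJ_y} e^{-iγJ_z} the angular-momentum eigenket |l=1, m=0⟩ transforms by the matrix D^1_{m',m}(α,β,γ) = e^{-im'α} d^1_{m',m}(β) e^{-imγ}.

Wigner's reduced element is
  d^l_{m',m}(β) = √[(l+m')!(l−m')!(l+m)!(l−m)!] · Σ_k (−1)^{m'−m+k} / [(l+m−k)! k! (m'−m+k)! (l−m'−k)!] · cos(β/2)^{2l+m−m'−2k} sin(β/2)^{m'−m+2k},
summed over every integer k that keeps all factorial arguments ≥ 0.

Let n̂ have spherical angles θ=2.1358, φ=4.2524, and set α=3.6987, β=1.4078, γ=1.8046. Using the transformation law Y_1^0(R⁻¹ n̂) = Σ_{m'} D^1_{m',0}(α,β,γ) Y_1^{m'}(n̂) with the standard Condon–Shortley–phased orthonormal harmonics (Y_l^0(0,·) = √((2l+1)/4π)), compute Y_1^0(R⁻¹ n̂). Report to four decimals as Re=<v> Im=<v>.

Need the full column D^1_{m',0} for m'=−1..1 at α=3.6987, β=1.4078, γ=1.8046.
cos(β/2)=0.762324, sin(β/2)=0.647196
d^1_{-1,0}: single k=1 term ⇒ +0.697734;  D = -0.592229-0.368915i
d^1_{0,0}: k∈[0..1] ⇒ +0.581138 -0.418862 = +0.162276;  D = +0.162276+0.000000i
d^1_{1,0}: single k=0 term ⇒ -0.697734;  D = +0.592229-0.368915i
Y_1^{m'}(θ=2.1358,φ=4.2524) and Σ D·Y over m':
  (-0.5922-0.3689i)·(-0.1295+0.2615i)  (+0.1623+0.0000i)·(-0.2616+0.0000i)  (+0.5922-0.3689i)·(+0.1295+0.2615i)
Y_1^0(R⁻¹ n̂) = +0.303904+0.000000i

Re=0.3039 Im=0.0000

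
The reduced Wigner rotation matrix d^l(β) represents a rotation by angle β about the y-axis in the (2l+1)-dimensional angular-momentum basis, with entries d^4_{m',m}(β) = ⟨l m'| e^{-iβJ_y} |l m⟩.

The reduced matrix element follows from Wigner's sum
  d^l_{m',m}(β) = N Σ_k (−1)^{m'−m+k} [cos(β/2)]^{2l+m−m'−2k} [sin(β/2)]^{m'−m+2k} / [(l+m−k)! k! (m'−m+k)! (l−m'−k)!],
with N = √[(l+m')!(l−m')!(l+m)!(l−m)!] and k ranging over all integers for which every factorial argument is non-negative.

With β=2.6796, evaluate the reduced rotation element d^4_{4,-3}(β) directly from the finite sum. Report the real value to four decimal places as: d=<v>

d=-0.5363

d^4_{4,-3}(β=2.6796) via Wigner's sum:
With c≡cos(β/2)=0.228948 and s≡sin(β/2)=0.973439, N=[40320·1·1·5040]^{1/2}=14255.272709
The bounds max(0,m−m')=0 and min(l+m,l−m')=0 give 1 term
  k=0: (−1)^7·14255.2727/(5040)·0.2289^1·0.9734^7 = -0.536341
d^4_{4,-3}(2.6796) = -0.536341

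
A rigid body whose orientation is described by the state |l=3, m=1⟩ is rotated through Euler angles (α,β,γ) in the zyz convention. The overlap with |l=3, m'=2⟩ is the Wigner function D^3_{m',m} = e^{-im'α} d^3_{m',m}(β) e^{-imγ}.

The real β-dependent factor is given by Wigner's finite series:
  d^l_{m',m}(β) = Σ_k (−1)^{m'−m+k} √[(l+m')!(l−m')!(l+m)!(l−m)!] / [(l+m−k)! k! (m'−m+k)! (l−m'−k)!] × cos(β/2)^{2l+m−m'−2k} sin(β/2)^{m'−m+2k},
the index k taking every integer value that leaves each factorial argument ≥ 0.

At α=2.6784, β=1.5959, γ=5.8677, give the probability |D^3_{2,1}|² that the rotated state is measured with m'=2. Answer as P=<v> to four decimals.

P=0.1716

Split into d^3_{2,1}(β=1.5959) × two z-phases.
With c≡cos(β/2)=0.698176 and s≡sin(β/2)=0.715926, N=[120·1·24·2]^{1/2}=75.894664
k∈{0,1} keeps every argument non-negative
  k=0: (−1)^1·75.8947/(24)·0.6982^5·0.7159^1 = -0.375571
  k=1: (−1)^2·75.8947/(12)·0.6982^3·0.7159^3 = +0.789822
d^3_{2,1}(1.5959) = -0.375571 +0.789822 = +0.414251
|D^3_{2,1}|² = |d^3_{2,1}(β)|² = (+0.414251)² = 0.171604 (the z-rotation phases have unit modulus)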